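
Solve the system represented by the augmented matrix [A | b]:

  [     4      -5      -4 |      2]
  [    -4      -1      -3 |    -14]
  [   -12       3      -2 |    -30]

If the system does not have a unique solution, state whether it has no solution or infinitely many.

Row-reduce:
R1 ← R1 / (4).
R2 ← R2 + 4·R1.
R3 ← R3 + 12·R1.
R2 ← R2 / (-6).
R1 ← R1 + 5/4·R2.
R3 ← R3 + 12·R2.
Rank is 2 with 3 unknowns, leaving x_3 free.

infinitely many solutions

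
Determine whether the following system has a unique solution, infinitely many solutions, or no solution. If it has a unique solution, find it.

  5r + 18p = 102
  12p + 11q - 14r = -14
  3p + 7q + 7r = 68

p = 4, q = 2, r = 6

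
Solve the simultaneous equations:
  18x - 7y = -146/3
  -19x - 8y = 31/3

x = -5/3, y = 8/3

Row-reduce the augmented matrix:
R1 ← R1 / (18).
R2 ← R2 + 19·R1.
R2 ← R2 / (-277/18).
R1 ← R1 + 7/18·R2.
Reading off the reduced rows gives x = -5/3, y = 8/3.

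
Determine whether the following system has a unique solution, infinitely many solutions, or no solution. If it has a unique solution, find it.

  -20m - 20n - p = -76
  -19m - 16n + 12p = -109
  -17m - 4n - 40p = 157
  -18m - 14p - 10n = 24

m = -1, n = 5, p = -4

Row-reduce the augmented matrix:
R1 ← R1 / (-20).
R2 ← R2 + 19·R1.
R3 ← R3 + 17·R1.
R4 ← R4 + 18·R1.
R2 ← R2 / (3).
R1 ← R1 − 1·R2.
R3 ← R3 − 13·R2.
R4 ← R4 − 8·R2.
R3 ← R3 / (-1429/15).
R1 ← R1 + 64/15·R3.
R2 ← R2 − 259/60·R3.
R4 ← R4 + 1429/30·R3.
R4 reduces to 0 = 0, so the extra equation is consistent.
Reading off the reduced rows gives m = -1, n = 5, p = -4.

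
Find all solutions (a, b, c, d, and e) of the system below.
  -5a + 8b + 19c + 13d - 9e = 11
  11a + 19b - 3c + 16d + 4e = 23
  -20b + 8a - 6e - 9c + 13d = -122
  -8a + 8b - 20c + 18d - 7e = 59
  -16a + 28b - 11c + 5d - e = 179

no solution

Row-reduce:
R1 ← R1 / (-5).
R2 ← R2 − 11·R1.
R3 ← R3 − 8·R1.
R4 ← R4 + 8·R1.
R5 ← R5 + 16·R1.
R2 ← R2 / (183/5).
R1 ← R1 + 8/5·R2.
R3 ← R3 + 36/5·R2.
R4 ← R4 + 24/5·R2.
R5 ← R5 − 12/5·R2.
R3 ← R3 / (1771/61).
R1 ← R1 + 385/183·R3.
R2 ← R2 − 194/183·R3.
R4 ← R4 + 2764/61·R3.
R5 ← R5 + 4535/61·R3.
R4 ← R4 / (17582/253).
R1 ← R1 − 56/23·R4.
R2 ← R2 + 85/253·R4.
R3 ← R3 − 371/253·R4.
R5 ← R5 − 17582/253·R4.
Row 5 reduces to 0 = -2, a contradiction. The system is inconsistent.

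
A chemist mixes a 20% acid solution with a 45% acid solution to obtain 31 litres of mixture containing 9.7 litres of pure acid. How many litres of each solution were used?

Let a = litres of solution A, b = litres of solution B.
  a + b = 31
  (1/5)a + (9/20)b = 97/10
Row-reduce the augmented matrix:
R2 ← R2 − 1/5·R1.
R2 ← R2 / (1/4).
R1 ← R1 − 1·R2.
Reading off the reduced rows gives a = 17, b = 14.

litres of solution A: 17, litres of solution B: 14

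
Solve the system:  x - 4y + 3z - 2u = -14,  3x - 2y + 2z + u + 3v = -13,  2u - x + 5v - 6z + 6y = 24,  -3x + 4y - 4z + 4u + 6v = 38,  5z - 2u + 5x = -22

Row-reduce the augmented matrix:
R2 ← R2 − 3·R1.
R3 ← R3 + 1·R1.
R4 ← R4 + 3·R1.
R5 ← R5 − 5·R1.
R2 ← R2 / (10).
R1 ← R1 + 4·R2.
R3 ← R3 − 2·R2.
R4 ← R4 + 8·R2.
R5 ← R5 − 20·R2.
R3 ← R3 / (-8/5).
R1 ← R1 − 1/5·R3.
R2 ← R2 + 7/10·R3.
R4 ← R4 + 3/5·R3.
R5 ← R5 − 4·R3.
R4 ← R4 / (33/8).
R1 ← R1 − 5/8·R4.
R2 ← R2 − 21/16·R4.
R3 ← R3 − 7/8·R4.
R5 ← R5 + 19/2·R4.
R5 ← R5 / (226/11).
R1 ← R1 − 8/11·R5.
R2 ← R2 + 83/22·R5.
R3 ← R3 + 46/11·R5.
R4 ← R4 − 18/11·R5.
Reading off the reduced rows gives x = -6, y = 3, z = 2, u = 1, v = 2.

x = -6, y = 3, z = 2, u = 1, v = 2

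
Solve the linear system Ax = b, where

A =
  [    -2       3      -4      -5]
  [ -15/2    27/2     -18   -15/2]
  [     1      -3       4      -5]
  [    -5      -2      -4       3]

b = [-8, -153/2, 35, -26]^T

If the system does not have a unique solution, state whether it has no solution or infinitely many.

Row-reduce:
R1 ← R1 / (-2).
R2 ← R2 + 15/2·R1.
R3 ← R3 − 1·R1.
R4 ← R4 + 5·R1.
R2 ← R2 / (9/4).
R1 ← R1 + 3/2·R2.
R3 ← R3 + 3/2·R2.
R4 ← R4 + 19/2·R2.
Swap R3 and R4.
R3 ← R3 / (-20/3).
R2 ← R2 + 4/3·R3.
Rank is 3 with 4 unknowns, leaving x_4 free.

infinitely many solutions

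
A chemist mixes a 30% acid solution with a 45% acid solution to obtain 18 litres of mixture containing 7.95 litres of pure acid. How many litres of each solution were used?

litres of solution A: 1, litres of solution B: 17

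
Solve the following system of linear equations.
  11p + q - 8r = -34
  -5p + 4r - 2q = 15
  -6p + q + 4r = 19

Row-reduce:
R1 ← R1 / (11).
R2 ← R2 + 5·R1.
R3 ← R3 + 6·R1.
R2 ← R2 / (-17/11).
R1 ← R1 − 1/11·R2.
R3 ← R3 − 17/11·R2.
Rank is 2 with 3 unknowns, leaving r free.

infinitely many solutions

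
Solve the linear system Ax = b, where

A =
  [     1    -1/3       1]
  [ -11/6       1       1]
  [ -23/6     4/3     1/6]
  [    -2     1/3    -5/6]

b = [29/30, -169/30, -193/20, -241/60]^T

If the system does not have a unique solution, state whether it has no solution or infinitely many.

Row-reduce the augmented matrix:
R2 ← R2 + 11/6·R1.
R3 ← R3 + 23/6·R1.
R4 ← R4 + 2·R1.
R2 ← R2 / (7/18).
R1 ← R1 + 1/3·R2.
R3 ← R3 − 1/18·R2.
R4 ← R4 + 1/3·R2.
R3 ← R3 / (151/42).
R1 ← R1 − 24/7·R3.
R2 ← R2 − 51/7·R3.
R4 ← R4 − 151/42·R3.
R4 reduces to 0 = 0, so the extra equation is consistent.
Reading off the reduced rows gives x_1 = 14/5, x_2 = 1, x_3 = -3/2.

x_1 = 14/5, x_2 = 1, x_3 = -3/2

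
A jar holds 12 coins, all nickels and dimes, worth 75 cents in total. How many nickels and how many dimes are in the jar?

nickels: 9, dimes: 3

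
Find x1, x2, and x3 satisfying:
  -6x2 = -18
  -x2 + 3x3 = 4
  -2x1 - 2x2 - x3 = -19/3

Row-reduce the augmented matrix:
Swap R1 and R3.
R1 ← R1 / (-2).
R2 ← R2 / (-1).
R1 ← R1 − 1·R2.
R3 ← R3 + 6·R2.
R3 ← R3 / (-18).
R1 ← R1 − 7/2·R3.
R2 ← R2 + 3·R3.
Reading off the reduced rows gives x1 = -1, x2 = 3, x3 = 7/3.

x1 = -1, x2 = 3, x3 = 7/3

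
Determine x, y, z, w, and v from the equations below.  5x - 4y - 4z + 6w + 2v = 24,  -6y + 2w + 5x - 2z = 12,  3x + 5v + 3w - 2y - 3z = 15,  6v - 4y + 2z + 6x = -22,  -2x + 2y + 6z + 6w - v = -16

Row-reduce the augmented matrix:
R1 ← R1 / (5).
R2 ← R2 − 5·R1.
R3 ← R3 − 3·R1.
R4 ← R4 − 6·R1.
R5 ← R5 + 2·R1.
R2 ← R2 / (-2).
R1 ← R1 + 4/5·R2.
R3 ← R3 − 2/5·R2.
R4 ← R4 − 4/5·R2.
R5 ← R5 − 2/5·R2.
R3 ← R3 / (-1/5).
R1 ← R1 + 8/5·R3.
R2 ← R2 + 1·R3.
R4 ← R4 − 38/5·R3.
R5 ← R5 − 24/5·R3.
R4 ← R4 / (-62).
R1 ← R1 − 14·R4.
R2 ← R2 − 9·R4.
R3 ← R3 − 7·R4.
R5 ← R5 + 26·R4.
R5 ← R5 / (795/31).
R1 ← R1 − 118/31·R5.
R2 ← R2 − 98/31·R5.
R3 ← R3 + 65/31·R5.
R4 ← R4 + 66/31·R5.
Reading off the reduced rows gives x = -4, y = -3, z = -5, w = 2, v = 0.

x = -4, y = -3, z = -5, w = 2, v = 0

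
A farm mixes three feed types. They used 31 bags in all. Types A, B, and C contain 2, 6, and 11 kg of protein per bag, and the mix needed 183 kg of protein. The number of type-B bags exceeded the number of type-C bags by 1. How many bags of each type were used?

type-A bags: 12, type-B bags: 10, type-C bags: 9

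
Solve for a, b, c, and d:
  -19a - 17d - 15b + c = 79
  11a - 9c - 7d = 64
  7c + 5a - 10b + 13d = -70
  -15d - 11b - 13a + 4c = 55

Row-reduce the augmented matrix:
R1 ← R1 / (-19).
R2 ← R2 − 11·R1.
R3 ← R3 − 5·R1.
R4 ← R4 + 13·R1.
R2 ← R2 / (-165/19).
R1 ← R1 − 15/19·R2.
R3 ← R3 + 265/19·R2.
R4 ← R4 + 14/19·R2.
R3 ← R3 / (686/33).
R1 ← R1 + 9/11·R3.
R2 ← R2 − 32/33·R3.
R4 ← R4 − 133/33·R3.
R4 ← R4 / (-433/49).
R1 ← R1 − 262/343·R4.
R2 ← R2 − 96/343·R4.
R3 ← R3 − 587/343·R4.
Reading off the reduced rows gives a = 0, b = -1, c = -4, d = -4.

a = 0, b = -1, c = -4, d = -4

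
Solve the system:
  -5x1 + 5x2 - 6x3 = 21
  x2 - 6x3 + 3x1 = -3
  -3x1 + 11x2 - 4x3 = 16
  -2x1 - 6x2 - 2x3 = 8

no solution

Row-reduce:
R1 ← R1 / (-5).
R2 ← R2 − 3·R1.
R3 ← R3 + 3·R1.
R4 ← R4 + 2·R1.
R2 ← R2 / (4).
R1 ← R1 + 1·R2.
R3 ← R3 − 8·R2.
R4 ← R4 + 8·R2.
R3 ← R3 / (94/5).
R1 ← R1 + 6/5·R3.
R2 ← R2 + 12/5·R3.
R4 ← R4 + 94/5·R3.
Row 4 reduces to 0 = 3, a contradiction. The system is inconsistent.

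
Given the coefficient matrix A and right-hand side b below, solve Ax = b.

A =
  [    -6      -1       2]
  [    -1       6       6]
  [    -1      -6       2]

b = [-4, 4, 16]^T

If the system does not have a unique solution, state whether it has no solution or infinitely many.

x_1 = 2, x_2 = -2, x_3 = 3

Row-reduce the augmented matrix:
R1 ← R1 / (-6).
R2 ← R2 + 1·R1.
R3 ← R3 + 1·R1.
R2 ← R2 / (37/6).
R1 ← R1 − 1/6·R2.
R3 ← R3 + 35/6·R2.
R3 ← R3 / (260/37).
R1 ← R1 + 18/37·R3.
R2 ← R2 − 34/37·R3.
Reading off the reduced rows gives x_1 = 2, x_2 = -2, x_3 = 3.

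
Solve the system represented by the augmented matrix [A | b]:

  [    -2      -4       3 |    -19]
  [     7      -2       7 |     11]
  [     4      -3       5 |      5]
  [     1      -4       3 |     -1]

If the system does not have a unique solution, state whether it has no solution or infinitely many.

x_1 = 6, x_2 = -2, x_3 = -5

Row-reduce the augmented matrix:
R1 ← R1 / (-2).
R2 ← R2 − 7·R1.
R3 ← R3 − 4·R1.
R4 ← R4 − 1·R1.
R2 ← R2 / (-16).
R1 ← R1 − 2·R2.
R3 ← R3 + 11·R2.
R4 ← R4 + 6·R2.
R3 ← R3 / (-33/32).
R1 ← R1 − 11/16·R3.
R2 ← R2 + 35/32·R3.
R4 ← R4 + 33/16·R3.
R4 reduces to 0 = 0, so the extra equation is consistent.
Reading off the reduced rows gives x_1 = 6, x_2 = -2, x_3 = -5.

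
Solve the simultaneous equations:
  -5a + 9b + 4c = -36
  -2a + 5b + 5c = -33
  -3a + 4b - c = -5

no solution

Row-reduce:
R1 ← R1 / (-5).
R2 ← R2 + 2·R1.
R3 ← R3 + 3·R1.
R2 ← R2 / (7/5).
R1 ← R1 + 9/5·R2.
R3 ← R3 + 7/5·R2.
Row 3 reduces to 0 = -2, a contradiction. The system is inconsistent.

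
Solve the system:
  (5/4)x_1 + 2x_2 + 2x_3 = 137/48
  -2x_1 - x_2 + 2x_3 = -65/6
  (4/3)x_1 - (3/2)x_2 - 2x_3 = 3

Row-reduce the augmented matrix:
R1 ← R1 / (5/4).
R2 ← R2 + 2·R1.
R3 ← R3 − 4/3·R1.
R2 ← R2 / (11/5).
R1 ← R1 − 8/5·R2.
R3 ← R3 + 109/30·R2.
R3 ← R3 / (49/11).
R1 ← R1 + 24/11·R3.
R2 ← R2 − 26/11·R3.
Reading off the reduced rows gives x_1 = 7/4, x_2 = 8/3, x_3 = -7/3.

x_1 = 7/4, x_2 = 8/3, x_3 = -7/3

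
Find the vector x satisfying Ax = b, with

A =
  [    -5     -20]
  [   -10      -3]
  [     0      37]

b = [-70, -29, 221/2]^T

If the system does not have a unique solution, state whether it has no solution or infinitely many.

no solution

Row-reduce:
R1 ← R1 / (-5).
R2 ← R2 + 10·R1.
R2 ← R2 / (37).
R1 ← R1 − 4·R2.
R3 ← R3 − 37·R2.
Row 3 reduces to 0 = -1/2, a contradiction. The system is inconsistent.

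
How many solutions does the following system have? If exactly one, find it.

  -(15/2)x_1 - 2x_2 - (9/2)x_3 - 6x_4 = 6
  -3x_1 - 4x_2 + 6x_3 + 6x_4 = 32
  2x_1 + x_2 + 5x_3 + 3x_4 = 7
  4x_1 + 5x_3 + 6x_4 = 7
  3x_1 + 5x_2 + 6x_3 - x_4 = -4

Row-reduce:
R1 ← R1 / (-15/2).
R2 ← R2 + 3·R1.
R3 ← R3 − 2·R1.
R4 ← R4 − 4·R1.
R5 ← R5 − 3·R1.
R2 ← R2 / (-16/5).
R1 ← R1 − 4/15·R2.
R3 ← R3 − 7/15·R2.
R4 ← R4 + 16/15·R2.
R5 ← R5 − 21/5·R2.
R3 ← R3 / (79/16).
R1 ← R1 − 5/4·R3.
R2 ← R2 + 39/16·R3.
R5 ← R5 − 231/16·R3.
Swap R4 and R5.
R4 ← R4 / (-4/79).
R1 ← R1 − 66/79·R4.
R2 ← R2 + 105/79·R4.
R3 ← R3 − 42/79·R4.
Row 5 reduces to 0 = 1/3, a contradiction. The system is inconsistent.

no solution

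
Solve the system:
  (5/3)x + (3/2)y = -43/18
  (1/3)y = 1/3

x = -7/3, y = 1

Row-reduce the augmented matrix:
R1 ← R1 / (5/3).
R2 ← R2 / (1/3).
R1 ← R1 − 9/10·R2.
Reading off the reduced rows gives x = -7/3, y = 1.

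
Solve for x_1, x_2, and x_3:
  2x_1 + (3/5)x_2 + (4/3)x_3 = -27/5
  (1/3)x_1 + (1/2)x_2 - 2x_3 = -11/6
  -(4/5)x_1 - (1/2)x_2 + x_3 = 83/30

x_1 = -2, x_2 = -7/3, x_3 = 0

Row-reduce the augmented matrix:
R1 ← R1 / (2).
R2 ← R2 − 1/3·R1.
R3 ← R3 + 4/5·R1.
R2 ← R2 / (2/5).
R1 ← R1 − 3/10·R2.
R3 ← R3 + 13/50·R2.
R3 ← R3 / (4/45).
R1 ← R1 − 7/3·R3.
R2 ← R2 + 50/9·R3.
Reading off the reduced rows gives x_1 = -2, x_2 = -7/3, x_3 = 0.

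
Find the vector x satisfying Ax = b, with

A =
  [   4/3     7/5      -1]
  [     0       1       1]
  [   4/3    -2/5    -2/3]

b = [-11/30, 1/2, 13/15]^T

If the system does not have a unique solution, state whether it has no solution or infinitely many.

Row-reduce the augmented matrix:
R1 ← R1 / (4/3).
R3 ← R3 − 4/3·R1.
R1 ← R1 − 21/20·R2.
R3 ← R3 + 9/5·R2.
R3 ← R3 / (32/15).
R1 ← R1 + 9/5·R3.
R2 ← R2 − 1·R3.
Reading off the reduced rows gives x_1 = 1, x_2 = -1/2, x_3 = 1.

x_1 = 1, x_2 = -1/2, x_3 = 1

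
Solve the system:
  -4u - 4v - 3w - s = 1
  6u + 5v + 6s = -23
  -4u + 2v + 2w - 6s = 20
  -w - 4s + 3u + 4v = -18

u = -3, v = -1, w = 5, s = 0

Row-reduce the augmented matrix:
R1 ← R1 / (-4).
R2 ← R2 − 6·R1.
R3 ← R3 + 4·R1.
R4 ← R4 − 3·R1.
R2 ← R2 / (-1).
R1 ← R1 − 1·R2.
R3 ← R3 − 6·R2.
R4 ← R4 − 1·R2.
R3 ← R3 / (-22).
R1 ← R1 + 15/4·R3.
R2 ← R2 − 9/2·R3.
R4 ← R4 + 31/4·R3.
R4 ← R4 / (-8).
R1 ← R1 − 1·R4.
R3 ← R3 + 1·R4.
Reading off the reduced rows gives u = -3, v = -1, w = 5, s = 0.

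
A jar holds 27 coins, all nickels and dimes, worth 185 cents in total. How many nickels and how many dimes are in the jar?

nickels: 17, dimes: 10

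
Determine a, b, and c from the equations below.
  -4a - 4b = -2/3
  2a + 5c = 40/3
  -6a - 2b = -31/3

a = 5/2, b = -7/3, c = 5/3

Row-reduce the augmented matrix:
R1 ← R1 / (-4).
R2 ← R2 − 2·R1.
R3 ← R3 + 6·R1.
R2 ← R2 / (-2).
R1 ← R1 − 1·R2.
R3 ← R3 − 4·R2.
R3 ← R3 / (10).
R1 ← R1 − 5/2·R3.
R2 ← R2 + 5/2·R3.
Reading off the reduced rows gives a = 5/2, b = -7/3, c = 5/3.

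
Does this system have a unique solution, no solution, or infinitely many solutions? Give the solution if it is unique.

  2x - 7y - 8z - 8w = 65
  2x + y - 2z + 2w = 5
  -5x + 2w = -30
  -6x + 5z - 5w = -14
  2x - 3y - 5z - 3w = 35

Row-reduce the augmented matrix:
R1 ← R1 / (2).
R2 ← R2 − 2·R1.
R3 ← R3 + 5·R1.
R4 ← R4 + 6·R1.
R5 ← R5 − 2·R1.
R2 ← R2 / (8).
R1 ← R1 + 7/2·R2.
R3 ← R3 + 35/2·R2.
R4 ← R4 + 21·R2.
R5 ← R5 − 4·R2.
R3 ← R3 / (-55/8).
R1 ← R1 + 11/8·R3.
R2 ← R2 − 3/4·R3.
R4 ← R4 + 13/4·R3.
R4 ← R4 / (-252/55).
R1 ← R1 + 2/5·R4.
R2 ← R2 − 92/55·R4.
R3 ← R3 + 31/55·R4.
R5 reduces to 0 = 0, so the extra equation is consistent.
Reading off the reduced rows gives x = 4, y = 1, z = -3, w = -5.

x = 4, y = 1, z = -3, w = -5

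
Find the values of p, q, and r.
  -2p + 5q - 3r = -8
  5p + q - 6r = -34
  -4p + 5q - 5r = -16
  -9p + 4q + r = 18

p = -1, q = 1, r = 5

Row-reduce the augmented matrix:
R1 ← R1 / (-2).
R2 ← R2 − 5·R1.
R3 ← R3 + 4·R1.
R4 ← R4 + 9·R1.
R2 ← R2 / (27/2).
R1 ← R1 + 5/2·R2.
R3 ← R3 + 5·R2.
R4 ← R4 + 37/2·R2.
R3 ← R3 / (-4).
R1 ← R1 + 1·R3.
R2 ← R2 + 1·R3.
R4 ← R4 + 4·R3.
R4 reduces to 0 = 0, so the extra equation is consistent.
Reading off the reduced rows gives p = -1, q = 1, r = 5.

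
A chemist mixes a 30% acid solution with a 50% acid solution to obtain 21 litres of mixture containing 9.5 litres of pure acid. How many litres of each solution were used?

litres of solution A: 5, litres of solution B: 16

Let a = litres of solution A, b = litres of solution B.
  a + b = 21
  (3/10)a + (1/2)b = 19/2
Row-reduce the augmented matrix:
R2 ← R2 − 3/10·R1.
R2 ← R2 / (1/5).
R1 ← R1 − 1·R2.
Reading off the reduced rows gives a = 5, b = 16.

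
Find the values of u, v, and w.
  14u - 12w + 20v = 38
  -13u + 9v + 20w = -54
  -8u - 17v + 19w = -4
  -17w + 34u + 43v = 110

u = 5, v = -1, w = 1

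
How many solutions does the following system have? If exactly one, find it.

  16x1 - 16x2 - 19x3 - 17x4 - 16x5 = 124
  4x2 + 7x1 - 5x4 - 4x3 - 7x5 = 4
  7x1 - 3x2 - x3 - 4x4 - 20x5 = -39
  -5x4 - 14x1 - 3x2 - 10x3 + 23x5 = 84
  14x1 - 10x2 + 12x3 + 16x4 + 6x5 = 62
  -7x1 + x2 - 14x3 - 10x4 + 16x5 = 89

no solution

Row-reduce:
R1 ← R1 / (16).
R2 ← R2 − 7·R1.
R3 ← R3 − 7·R1.
R4 ← R4 + 14·R1.
R5 ← R5 − 14·R1.
R6 ← R6 + 7·R1.
R2 ← R2 / (11).
R1 ← R1 + 1·R2.
R3 ← R3 − 4·R2.
R4 ← R4 + 17·R2.
R5 ← R5 − 4·R2.
R6 ← R6 + 6·R2.
R3 ← R3 / (1011/176).
R1 ← R1 + 35/44·R3.
R2 ← R2 − 69/176·R3.
R4 ← R4 + 3513/176·R3.
R5 ← R5 − 2381/88·R3.
R6 ← R6 + 3513/176·R3.
R4 ← R4 / (-2441/337).
R1 ← R1 + 493/1011·R4.
R2 ← R2 − 16/337·R4.
R3 ← R3 − 449/1011·R4.
R5 ← R5 − 18170/1011·R4.
R6 ← R6 + 2441/337·R4.
R5 ← R5 / (-20794/2441).
R1 ← R1 + 891/2441·R5.
R2 ← R2 − 1587/2441·R5.
R3 ← R3 + 10938/2441·R5.
R4 ← R4 − 12190/2441·R5.
Row 6 reduces to 0 = 1, a contradiction. The system is inconsistent.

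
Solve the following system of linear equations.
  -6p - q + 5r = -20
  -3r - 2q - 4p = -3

infinitely many solutions

Row-reduce:
R1 ← R1 / (-6).
R2 ← R2 + 4·R1.
R2 ← R2 / (-4/3).
R1 ← R1 − 1/6·R2.
Rank is 2 with 3 unknowns, leaving r free.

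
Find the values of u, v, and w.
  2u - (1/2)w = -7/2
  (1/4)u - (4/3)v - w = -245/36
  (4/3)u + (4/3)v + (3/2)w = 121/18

u = -1, v = 8/3, w = 3

Row-reduce the augmented matrix:
R1 ← R1 / (2).
R2 ← R2 − 1/4·R1.
R3 ← R3 − 4/3·R1.
R2 ← R2 / (-4/3).
R3 ← R3 − 4/3·R2.
R3 ← R3 / (43/48).
R1 ← R1 + 1/4·R3.
R2 ← R2 − 45/64·R3.
Reading off the reduced rows gives u = -1, v = 8/3, w = 3.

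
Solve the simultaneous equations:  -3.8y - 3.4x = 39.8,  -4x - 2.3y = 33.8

Row-reduce the augmented matrix:
R1 ← R1 / (-17/5).
R2 ← R2 + 4·R1.
R2 ← R2 / (369/170).
R1 ← R1 − 19/17·R2.
Reading off the reduced rows gives x = -5, y = -6.

x = -5, y = -6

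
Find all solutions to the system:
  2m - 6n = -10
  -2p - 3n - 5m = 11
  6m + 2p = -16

infinitely many solutions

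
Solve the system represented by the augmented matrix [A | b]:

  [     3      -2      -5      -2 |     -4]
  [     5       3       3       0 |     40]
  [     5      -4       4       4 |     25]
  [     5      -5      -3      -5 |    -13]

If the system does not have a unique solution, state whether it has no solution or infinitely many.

x_1 = 5, x_2 = 4, x_3 = 1, x_4 = 3

Row-reduce the augmented matrix:
R1 ← R1 / (3).
R2 ← R2 − 5·R1.
R3 ← R3 − 5·R1.
R4 ← R4 − 5·R1.
R2 ← R2 / (19/3).
R1 ← R1 + 2/3·R2.
R3 ← R3 + 2/3·R2.
R4 ← R4 + 5/3·R2.
R3 ← R3 / (257/19).
R1 ← R1 + 9/19·R3.
R2 ← R2 − 34/19·R3.
R4 ← R4 − 158/19·R3.
R4 ← R4 / (-1417/257).
R1 ← R1 + 12/257·R4.
R2 ← R2 + 126/257·R4.
R3 ← R3 − 146/257·R4.
Reading off the reduced rows gives x_1 = 5, x_2 = 4, x_3 = 1, x_4 = 3.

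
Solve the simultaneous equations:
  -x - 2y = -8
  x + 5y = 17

Row-reduce the augmented matrix:
R1 ← R1 / (-1).
R2 ← R2 − 1·R1.
R2 ← R2 / (3).
R1 ← R1 − 2·R2.
Reading off the reduced rows gives x = 2, y = 3.

x = 2, y = 3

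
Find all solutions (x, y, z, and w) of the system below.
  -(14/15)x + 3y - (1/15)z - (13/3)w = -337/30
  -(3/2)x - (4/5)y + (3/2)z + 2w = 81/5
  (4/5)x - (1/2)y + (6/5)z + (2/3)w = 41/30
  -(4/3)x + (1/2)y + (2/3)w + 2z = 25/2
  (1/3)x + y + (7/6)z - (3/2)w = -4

no solution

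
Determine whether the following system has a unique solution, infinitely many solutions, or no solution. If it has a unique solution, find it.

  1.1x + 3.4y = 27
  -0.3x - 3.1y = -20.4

Row-reduce the augmented matrix:
R1 ← R1 / (11/10).
R2 ← R2 + 3/10·R1.
R2 ← R2 / (-239/110).
R1 ← R1 − 34/11·R2.
Reading off the reduced rows gives x = 6, y = 6.

x = 6, y = 6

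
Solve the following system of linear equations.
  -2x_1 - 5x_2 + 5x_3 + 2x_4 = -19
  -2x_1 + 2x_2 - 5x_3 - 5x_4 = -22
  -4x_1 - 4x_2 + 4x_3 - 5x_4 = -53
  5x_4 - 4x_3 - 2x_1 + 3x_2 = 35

x_1 = 2, x_2 = 6, x_3 = 1, x_4 = 5

Row-reduce the augmented matrix:
R1 ← R1 / (-2).
R2 ← R2 + 2·R1.
R3 ← R3 + 4·R1.
R4 ← R4 + 2·R1.
R2 ← R2 / (7).
R1 ← R1 − 5/2·R2.
R3 ← R3 − 6·R2.
R4 ← R4 − 8·R2.
R3 ← R3 / (18/7).
R1 ← R1 − 15/14·R3.
R2 ← R2 + 10/7·R3.
R4 ← R4 − 17/7·R3.
R4 ← R4 / (83/6).
R1 ← R1 − 11/4·R4.
R2 ← R2 + 8/3·R4.
R3 ← R3 + 7/6·R4.
Reading off the reduced rows gives x_1 = 2, x_2 = 6, x_3 = 1, x_4 = 5.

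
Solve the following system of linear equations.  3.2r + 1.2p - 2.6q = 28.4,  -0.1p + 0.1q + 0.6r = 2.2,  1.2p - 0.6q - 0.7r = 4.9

p = 6, q = -2, r = 5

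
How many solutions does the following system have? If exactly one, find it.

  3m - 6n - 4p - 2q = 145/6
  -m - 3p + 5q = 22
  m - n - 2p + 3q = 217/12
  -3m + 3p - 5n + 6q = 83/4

Row-reduce the augmented matrix:
R1 ← R1 / (3).
R2 ← R2 + 1·R1.
R3 ← R3 − 1·R1.
R4 ← R4 + 3·R1.
R2 ← R2 / (-2).
R1 ← R1 + 2·R2.
R3 ← R3 − 1·R2.
R4 ← R4 + 11·R2.
R3 ← R3 / (-17/6).
R1 ← R1 − 3·R3.
R2 ← R2 − 13/6·R3.
R4 ← R4 − 137/6·R3.
R4 ← R4 / (462/17).
R1 ← R1 − 20/17·R4.
R2 ← R2 − 39/17·R4.
R3 ← R3 + 35/17·R4.
Reading off the reduced rows gives m = 1, n = -11/4, p = -8/3, q = 3.

m = 1, n = -11/4, p = -8/3, q = 3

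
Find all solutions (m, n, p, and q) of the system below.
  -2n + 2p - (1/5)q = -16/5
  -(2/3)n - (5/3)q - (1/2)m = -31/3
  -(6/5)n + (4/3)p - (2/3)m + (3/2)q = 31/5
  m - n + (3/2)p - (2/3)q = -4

m = 2, n = -1, p = -2, q = 6

Row-reduce the augmented matrix:
Swap R1 and R2.
R1 ← R1 / (-1/2).
R3 ← R3 + 2/3·R1.
R4 ← R4 − 1·R1.
R2 ← R2 / (-2).
R1 ← R1 − 4/3·R2.
R3 ← R3 + 14/45·R2.
R4 ← R4 + 7/3·R2.
R3 ← R3 / (46/45).
R1 ← R1 − 4/3·R3.
R2 ← R2 + 1·R3.
R4 ← R4 + 5/6·R3.
R4 ← R4 / (-1951/2760).
R1 ← R1 + 39/23·R4.
R2 ← R2 − 347/92·R4.
R3 ← R3 − 1689/460·R4.
Reading off the reduced rows gives m = 2, n = -1, p = -2, q = 6.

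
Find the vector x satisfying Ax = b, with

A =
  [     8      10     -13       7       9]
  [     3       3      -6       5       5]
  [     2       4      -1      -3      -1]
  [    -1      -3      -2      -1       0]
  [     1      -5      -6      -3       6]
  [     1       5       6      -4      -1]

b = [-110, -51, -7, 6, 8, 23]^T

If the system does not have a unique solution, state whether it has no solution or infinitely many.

no solution

Row-reduce:
R1 ← R1 / (8).
R2 ← R2 − 3·R1.
R3 ← R3 − 2·R1.
R4 ← R4 + 1·R1.
R5 ← R5 − 1·R1.
R6 ← R6 − 1·R1.
R2 ← R2 / (-3/4).
R1 ← R1 − 5/4·R2.
R3 ← R3 − 3/2·R2.
R4 ← R4 + 7/4·R2.
R5 ← R5 + 25/4·R2.
R6 ← R6 − 15/4·R2.
Swap R3 and R4.
R3 ← R3 / (-1).
R1 ← R1 + 7/2·R3.
R2 ← R2 − 3/2·R3.
R5 ← R5 − 5·R3.
R6 ← R6 − 2·R3.
Swap R4 and R5.
R4 ← R4 / (-52).
R1 ← R1 − 74/3·R4.
R2 ← R2 + 35/3·R4.
R3 ← R3 − 17/3·R4.
R6 ← R6 + 13/3·R4.
Swap R5 and R6.
R5 ← R5 / (5/2).
R1 ← R1 − 71/26·R5.
R2 ← R2 + 16/13·R5.
R3 ← R3 − 7/26·R5.
R4 ← R4 − 11/26·R5.
Row 6 reduces to 0 = 1, a contradiction. The system is inconsistent.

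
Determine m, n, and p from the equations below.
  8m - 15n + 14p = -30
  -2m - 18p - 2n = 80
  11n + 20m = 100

m = 5, n = 0, p = -5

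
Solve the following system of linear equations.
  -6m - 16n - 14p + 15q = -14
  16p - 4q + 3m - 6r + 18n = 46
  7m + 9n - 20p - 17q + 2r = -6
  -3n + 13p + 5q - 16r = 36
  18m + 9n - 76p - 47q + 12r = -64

infinitely many solutions

Row-reduce:
R1 ← R1 / (-6).
R2 ← R2 − 3·R1.
R3 ← R3 − 7·R1.
R5 ← R5 − 18·R1.
R2 ← R2 / (10).
R1 ← R1 − 8/3·R2.
R3 ← R3 + 29/3·R2.
R4 ← R4 + 3·R2.
R5 ← R5 + 39·R2.
R3 ← R3 / (-829/30).
R1 ← R1 + 1/15·R3.
R2 ← R2 − 9/10·R3.
R4 ← R4 − 157/10·R3.
R5 ← R5 + 829/10·R3.
R4 ← R4 / (13689/1658).
R1 ← R1 + 2854/829·R4.
R2 ← R2 − 395/829·R4.
R3 ← R3 + 233/1658·R4.
Rank is 4 with 5 unknowns, leaving r free.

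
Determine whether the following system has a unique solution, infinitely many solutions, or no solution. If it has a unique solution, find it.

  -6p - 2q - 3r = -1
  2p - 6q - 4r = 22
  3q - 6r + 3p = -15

p = 1, q = -4, r = 1

Row-reduce the augmented matrix:
R1 ← R1 / (-6).
R2 ← R2 − 2·R1.
R3 ← R3 − 3·R1.
R2 ← R2 / (-20/3).
R1 ← R1 − 1/3·R2.
R3 ← R3 − 2·R2.
R3 ← R3 / (-9).
R1 ← R1 − 1/4·R3.
R2 ← R2 − 3/4·R3.
Reading off the reduced rows gives p = 1, q = -4, r = 1.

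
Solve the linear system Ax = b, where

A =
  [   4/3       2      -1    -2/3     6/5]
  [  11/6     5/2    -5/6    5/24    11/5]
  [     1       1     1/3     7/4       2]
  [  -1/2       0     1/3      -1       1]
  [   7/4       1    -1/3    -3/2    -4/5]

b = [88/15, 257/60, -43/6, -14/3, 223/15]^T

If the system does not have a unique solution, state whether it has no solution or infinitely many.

no solution

Row-reduce:
R1 ← R1 / (4/3).
R2 ← R2 − 11/6·R1.
R3 ← R3 − 1·R1.
R4 ← R4 + 1/2·R1.
R5 ← R5 − 7/4·R1.
R2 ← R2 / (-1/4).
R1 ← R1 − 3/2·R2.
R3 ← R3 + 1/2·R2.
R4 ← R4 − 3/4·R2.
R5 ← R5 + 13/8·R2.
Swap R3 and R4.
R3 ← R3 / (19/12).
R1 ← R1 − 5/2·R3.
R2 ← R2 + 13/6·R3.
R5 ← R5 + 61/24·R3.
Swap R4 and R5.
R4 ← R4 / (-86/19).
R1 ← R1 − 55/19·R4.
R2 ← R2 + 121/76·R4.
R3 ← R3 − 51/38·R4.
Row 5 reduces to 0 = -4, a contradiction. The system is inconsistent.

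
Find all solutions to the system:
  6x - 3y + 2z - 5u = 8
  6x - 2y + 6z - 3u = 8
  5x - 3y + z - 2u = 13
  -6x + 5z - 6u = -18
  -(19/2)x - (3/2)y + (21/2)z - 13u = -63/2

no solution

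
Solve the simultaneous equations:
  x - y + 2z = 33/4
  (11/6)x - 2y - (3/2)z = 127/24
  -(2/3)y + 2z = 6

x = 5/4, y = -3, z = 2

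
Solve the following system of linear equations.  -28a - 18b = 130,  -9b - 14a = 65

infinitely many solutions

Row-reduce:
R1 ← R1 / (-28).
R2 ← R2 + 14·R1.
Rank is 1 with 2 unknowns, leaving b free.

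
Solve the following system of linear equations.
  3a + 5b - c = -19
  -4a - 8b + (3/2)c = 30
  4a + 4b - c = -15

no solution

Row-reduce:
R1 ← R1 / (3).
R2 ← R2 + 4·R1.
R3 ← R3 − 4·R1.
R2 ← R2 / (-4/3).
R1 ← R1 − 5/3·R2.
R3 ← R3 + 8/3·R2.
Row 3 reduces to 0 = 1, a contradiction. The system is inconsistent.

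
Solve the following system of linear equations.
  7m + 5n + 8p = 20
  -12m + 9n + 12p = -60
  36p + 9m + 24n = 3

no solution

Row-reduce:
R1 ← R1 / (7).
R2 ← R2 + 12·R1.
R3 ← R3 − 9·R1.
R2 ← R2 / (123/7).
R1 ← R1 − 5/7·R2.
R3 ← R3 − 123/7·R2.
Row 3 reduces to 0 = 3, a contradiction. The system is inconsistent.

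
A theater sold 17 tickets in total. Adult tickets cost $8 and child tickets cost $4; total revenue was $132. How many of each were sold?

adult tickets: 16, child tickets: 1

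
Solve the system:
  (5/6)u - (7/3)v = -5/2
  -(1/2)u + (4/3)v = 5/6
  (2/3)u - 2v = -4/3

no solution

Row-reduce:
R1 ← R1 / (5/6).
R2 ← R2 + 1/2·R1.
R3 ← R3 − 2/3·R1.
R2 ← R2 / (-1/15).
R1 ← R1 + 14/5·R2.
R3 ← R3 + 2/15·R2.
Row 3 reduces to 0 = 2, a contradiction. The system is inconsistent.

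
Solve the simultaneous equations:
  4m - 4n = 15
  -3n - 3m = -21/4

Row-reduce the augmented matrix:
R1 ← R1 / (4).
R2 ← R2 + 3·R1.
R2 ← R2 / (-6).
R1 ← R1 + 1·R2.
Reading off the reduced rows gives m = 11/4, n = -1.

m = 11/4, n = -1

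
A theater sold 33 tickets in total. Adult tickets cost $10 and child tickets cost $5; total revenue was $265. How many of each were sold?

adult tickets: 20, child tickets: 13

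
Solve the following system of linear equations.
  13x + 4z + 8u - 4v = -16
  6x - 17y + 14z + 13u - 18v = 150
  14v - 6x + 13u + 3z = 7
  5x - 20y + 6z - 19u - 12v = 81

Row-reduce:
R1 ← R1 / (13).
R2 ← R2 − 6·R1.
R3 ← R3 + 6·R1.
R4 ← R4 − 5·R1.
R2 ← R2 / (-17).
R4 ← R4 + 20·R2.
R3 ← R3 / (63/13).
R1 ← R1 − 4/13·R3.
R2 ← R2 + 158/221·R3.
R4 ← R4 + 2174/221·R3.
R4 ← R4 / (131/153).
R1 ← R1 + 4/9·R4.
R2 ← R2 − 293/153·R4.
R3 ← R3 − 31/9·R4.
Rank is 4 with 5 unknowns, leaving v free.

infinitely many solutions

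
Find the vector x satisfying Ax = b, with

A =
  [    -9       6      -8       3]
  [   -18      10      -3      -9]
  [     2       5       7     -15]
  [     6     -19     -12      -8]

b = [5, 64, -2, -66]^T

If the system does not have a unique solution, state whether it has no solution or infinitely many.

x_1 = -6, x_2 = -2, x_3 = 5, x_4 = 1

Row-reduce the augmented matrix:
R1 ← R1 / (-9).
R2 ← R2 + 18·R1.
R3 ← R3 − 2·R1.
R4 ← R4 − 6·R1.
R2 ← R2 / (-2).
R1 ← R1 + 2/3·R2.
R3 ← R3 − 19/3·R2.
R4 ← R4 + 15·R2.
R3 ← R3 / (835/18).
R1 ← R1 + 31/9·R3.
R2 ← R2 + 13/2·R3.
R4 ← R4 + 689/6·R3.
R4 ← R4 / (-38882/835).
R1 ← R1 − 63/835·R4.
R2 ← R2 + 972/835·R4.
R3 ← R3 + 1113/835·R4.
Reading off the reduced rows gives x_1 = -6, x_2 = -2, x_3 = 5, x_4 = 1.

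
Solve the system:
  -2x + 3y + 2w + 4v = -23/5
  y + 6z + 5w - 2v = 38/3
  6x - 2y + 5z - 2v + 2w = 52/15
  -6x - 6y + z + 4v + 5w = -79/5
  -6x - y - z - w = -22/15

x = -1/5, y = 5/3, z = 0, w = 1, v = -3

Row-reduce the augmented matrix:
R1 ← R1 / (-2).
R3 ← R3 − 6·R1.
R4 ← R4 + 6·R1.
R5 ← R5 + 6·R1.
R1 ← R1 + 3/2·R2.
R3 ← R3 − 7·R2.
R4 ← R4 + 15·R2.
R5 ← R5 + 10·R2.
R3 ← R3 / (-37).
R1 ← R1 − 9·R3.
R2 ← R2 − 6·R3.
R4 ← R4 − 91·R3.
R5 ← R5 − 59·R3.
R4 ← R4 / (281/37).
R1 ← R1 + 5/74·R4.
R2 ← R2 − 23/37·R4.
R3 ← R3 − 27/37·R4.
R5 ← R5 + 2/37·R4.
R5 ← R5 / (1804/281).
R1 ← R1 − 288/281·R5.
R2 ← R2 − 48/281·R5.
R3 ← R3 + 750/281·R5.
R4 ← R4 − 778/281·R5.
Reading off the reduced rows gives x = -1/5, y = 5/3, z = 0, w = 1, v = -3.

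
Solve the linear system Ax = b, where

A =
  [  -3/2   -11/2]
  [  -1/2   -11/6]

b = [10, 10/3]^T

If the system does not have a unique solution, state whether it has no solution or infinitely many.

Row-reduce:
R1 ← R1 / (-3/2).
R2 ← R2 + 1/2·R1.
Rank is 1 with 2 unknowns, leaving x_2 free.

infinitely many solutions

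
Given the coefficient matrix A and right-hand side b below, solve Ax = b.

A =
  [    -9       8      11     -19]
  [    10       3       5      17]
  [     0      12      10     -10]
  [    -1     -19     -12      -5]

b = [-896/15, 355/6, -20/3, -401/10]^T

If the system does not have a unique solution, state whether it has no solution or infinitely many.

x_1 = 13/5, x_2 = 5/2, x_3 = -5/3, x_4 = 2

Row-reduce the augmented matrix:
R1 ← R1 / (-9).
R2 ← R2 − 10·R1.
R4 ← R4 + 1·R1.
R2 ← R2 / (107/9).
R1 ← R1 + 8/9·R2.
R3 ← R3 − 12·R2.
R4 ← R4 + 179/9·R2.
R3 ← R3 / (-790/107).
R1 ← R1 − 7/107·R3.
R2 ← R2 − 155/107·R3.
R4 ← R4 − 1668/107·R3.
R4 ← R4 / (-8737/395).
R1 ← R1 − 692/395·R4.
R2 ← R2 + 118/79·R4.
R3 ← R3 − 313/395·R4.
Reading off the reduced rows gives x_1 = 13/5, x_2 = 5/2, x_3 = -5/3, x_4 = 2.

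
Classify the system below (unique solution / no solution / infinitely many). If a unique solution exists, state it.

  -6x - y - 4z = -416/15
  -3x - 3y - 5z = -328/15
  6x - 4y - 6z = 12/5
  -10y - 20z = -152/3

x = 3, y = 2/5, z = 7/3

Row-reduce the augmented matrix:
R1 ← R1 / (-6).
R2 ← R2 + 3·R1.
R3 ← R3 − 6·R1.
R2 ← R2 / (-5/2).
R1 ← R1 − 1/6·R2.
R3 ← R3 + 5·R2.
R4 ← R4 + 10·R2.
R3 ← R3 / (-4).
R1 ← R1 − 7/15·R3.
R2 ← R2 − 6/5·R3.
R4 ← R4 + 8·R3.
R4 reduces to 0 = 0, so the extra equation is consistent.
Reading off the reduced rows gives x = 3, y = 2/5, z = 7/3.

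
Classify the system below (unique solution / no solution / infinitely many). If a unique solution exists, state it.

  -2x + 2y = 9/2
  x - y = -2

Row-reduce:
R1 ← R1 / (-2).
R2 ← R2 − 1·R1.
Row 2 reduces to 0 = 1/4, a contradiction. The system is inconsistent.

no solution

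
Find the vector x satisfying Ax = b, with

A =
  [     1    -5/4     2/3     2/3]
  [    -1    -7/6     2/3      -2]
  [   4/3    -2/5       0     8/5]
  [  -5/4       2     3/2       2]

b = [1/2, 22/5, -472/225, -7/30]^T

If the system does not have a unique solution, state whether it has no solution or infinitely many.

x_1 = -4/3, x_2 = -6/5, x_3 = 1, x_4 = -1/2

Row-reduce the augmented matrix:
R2 ← R2 + 1·R1.
R3 ← R3 − 4/3·R1.
R4 ← R4 + 5/4·R1.
R2 ← R2 / (-29/12).
R1 ← R1 + 5/4·R2.
R3 ← R3 − 19/15·R2.
R4 ← R4 − 7/16·R2.
R3 ← R3 / (-248/1305).
R1 ← R1 + 2/87·R3.
R2 ← R2 + 16/29·R3.
R4 ← R4 − 224/87·R3.
R4 ← R4 / (171/62).
R1 ← R1 − 42/31·R4.
R2 ← R2 − 16/31·R4.
R3 ← R3 + 2/31·R4.
Reading off the reduced rows gives x_1 = -4/3, x_2 = -6/5, x_3 = 1, x_4 = -1/2.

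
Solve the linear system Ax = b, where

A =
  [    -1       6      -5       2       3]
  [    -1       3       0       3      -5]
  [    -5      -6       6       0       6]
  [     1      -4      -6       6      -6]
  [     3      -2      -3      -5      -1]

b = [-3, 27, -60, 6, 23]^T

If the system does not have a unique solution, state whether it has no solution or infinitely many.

x_1 = 0, x_2 = 3, x_3 = -1, x_4 = -4, x_5 = -6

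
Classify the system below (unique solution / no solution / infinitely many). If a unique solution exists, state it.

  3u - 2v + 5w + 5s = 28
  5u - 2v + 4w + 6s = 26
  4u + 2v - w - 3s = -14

infinitely many solutions

Row-reduce:
R1 ← R1 / (3).
R2 ← R2 − 5·R1.
R3 ← R3 − 4·R1.
R2 ← R2 / (4/3).
R1 ← R1 + 2/3·R2.
R3 ← R3 − 14/3·R2.
R3 ← R3 / (15/2).
R1 ← R1 + 1/2·R3.
R2 ← R2 + 13/4·R3.
Rank is 3 with 4 unknowns, leaving s free.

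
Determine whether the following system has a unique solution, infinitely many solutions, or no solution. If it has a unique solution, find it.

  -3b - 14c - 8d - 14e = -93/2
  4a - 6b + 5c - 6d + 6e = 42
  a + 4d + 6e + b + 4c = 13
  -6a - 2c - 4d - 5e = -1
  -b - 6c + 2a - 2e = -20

no solution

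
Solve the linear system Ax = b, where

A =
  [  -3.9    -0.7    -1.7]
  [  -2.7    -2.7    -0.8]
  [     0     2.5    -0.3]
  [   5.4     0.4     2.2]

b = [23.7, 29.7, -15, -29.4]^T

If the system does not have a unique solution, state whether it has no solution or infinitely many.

x_1 = -5, x_2 = -6, x_3 = 0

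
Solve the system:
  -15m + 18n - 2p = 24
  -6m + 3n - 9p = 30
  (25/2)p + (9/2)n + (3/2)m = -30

Row-reduce:
R1 ← R1 / (-15).
R2 ← R2 + 6·R1.
R3 ← R3 − 3/2·R1.
R2 ← R2 / (-21/5).
R1 ← R1 + 6/5·R2.
R3 ← R3 − 63/10·R2.
Row 3 reduces to 0 = 3, a contradiction. The system is inconsistent.

no solution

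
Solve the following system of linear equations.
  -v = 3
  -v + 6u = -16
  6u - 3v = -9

no solution

Row-reduce:
Swap R1 and R2.
R1 ← R1 / (6).
R3 ← R3 − 6·R1.
R2 ← R2 / (-1).
R1 ← R1 + 1/6·R2.
R3 ← R3 + 2·R2.
Row 3 reduces to 0 = 1, a contradiction. The system is inconsistent.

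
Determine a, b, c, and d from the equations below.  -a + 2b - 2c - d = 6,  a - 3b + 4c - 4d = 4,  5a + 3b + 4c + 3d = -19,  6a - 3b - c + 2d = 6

a = 1, b = -1, c = -3, d = -3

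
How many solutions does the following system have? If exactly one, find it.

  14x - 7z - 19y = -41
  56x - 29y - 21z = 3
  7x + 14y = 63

Row-reduce:
R1 ← R1 / (14).
R2 ← R2 − 56·R1.
R3 ← R3 − 7·R1.
R2 ← R2 / (47).
R1 ← R1 + 19/14·R2.
R3 ← R3 − 47/2·R2.
Rank is 2 with 3 unknowns, leaving z free.

infinitely many solutions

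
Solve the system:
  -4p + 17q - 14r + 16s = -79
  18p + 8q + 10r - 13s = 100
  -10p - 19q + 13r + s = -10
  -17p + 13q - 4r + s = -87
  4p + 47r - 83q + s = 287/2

Row-reduce:
R1 ← R1 / (-4).
R2 ← R2 − 18·R1.
R3 ← R3 + 10·R1.
R4 ← R4 + 17·R1.
R5 ← R5 − 4·R1.
R2 ← R2 / (169/2).
R1 ← R1 + 17/4·R2.
R3 ← R3 + 123/2·R2.
R4 ← R4 + 237/4·R2.
R5 ← R5 + 66·R2.
R3 ← R3 / (1593/169).
R1 ← R1 − 141/169·R3.
R2 ← R2 + 106/169·R3.
R4 ← R4 − 3099/169·R3.
R5 ← R5 + 1419/169·R3.
R4 ← R4 / (-3929/118).
R1 ← R1 + 163/118·R4.
R2 ← R2 − 170/177·R4.
R3 ← R3 − 74/177·R4.
R5 ← R5 − 3929/59·R4.
Row 5 reduces to 0 = -1/2, a contradiction. The system is inconsistent.

no solution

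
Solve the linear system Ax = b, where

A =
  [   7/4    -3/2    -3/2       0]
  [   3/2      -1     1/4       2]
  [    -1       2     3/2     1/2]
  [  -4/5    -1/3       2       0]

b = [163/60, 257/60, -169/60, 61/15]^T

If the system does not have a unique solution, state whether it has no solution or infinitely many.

Row-reduce the augmented matrix:
R1 ← R1 / (7/4).
R2 ← R2 − 3/2·R1.
R3 ← R3 + 1·R1.
R4 ← R4 + 4/5·R1.
R2 ← R2 / (2/7).
R1 ← R1 + 6/7·R2.
R3 ← R3 − 8/7·R2.
R4 ← R4 + 107/105·R2.
R3 ← R3 / (-11/2).
R1 ← R1 − 15/4·R3.
R2 ← R2 − 43/8·R3.
R4 ← R4 − 163/24·R3.
R4 ← R4 / (-2809/1320).
R1 ← R1 − 39/44·R4.
R2 ← R2 + 29/88·R4.
R3 ← R3 − 15/11·R4.
Reading off the reduced rows gives x_1 = 5/3, x_2 = -11/5, x_3 = 7/3, x_4 = -1/2.

x_1 = 5/3, x_2 = -11/5, x_3 = 7/3, x_4 = -1/2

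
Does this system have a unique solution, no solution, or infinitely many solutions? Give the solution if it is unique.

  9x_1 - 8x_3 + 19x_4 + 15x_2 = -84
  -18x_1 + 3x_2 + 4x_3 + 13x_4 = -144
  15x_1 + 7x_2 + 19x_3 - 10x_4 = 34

infinitely many solutions

Row-reduce:
R1 ← R1 / (9).
R2 ← R2 + 18·R1.
R3 ← R3 − 15·R1.
R2 ← R2 / (33).
R1 ← R1 − 5/3·R2.
R3 ← R3 + 18·R2.
R3 ← R3 / (851/33).
R1 ← R1 + 28/99·R3.
R2 ← R2 + 4/11·R3.
Rank is 3 with 4 unknowns, leaving x_4 free.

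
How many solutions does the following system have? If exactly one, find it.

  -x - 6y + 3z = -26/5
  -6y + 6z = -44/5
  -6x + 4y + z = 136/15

x = -6/5, y = 2/3, z = -4/5

Row-reduce the augmented matrix:
R1 ← R1 / (-1).
R3 ← R3 + 6·R1.
R2 ← R2 / (-6).
R1 ← R1 − 6·R2.
R3 ← R3 − 40·R2.
R3 ← R3 / (23).
R1 ← R1 − 3·R3.
R2 ← R2 + 1·R3.
Reading off the reduced rows gives x = -6/5, y = 2/3, z = -4/5.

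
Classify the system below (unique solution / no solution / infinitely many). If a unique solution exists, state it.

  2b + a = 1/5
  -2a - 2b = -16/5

From equation 1: a = 1/5 − 2·b.
Substitute into equation 2 and solve: b = -7/5.
Then a = 3.

a = 3, b = -7/5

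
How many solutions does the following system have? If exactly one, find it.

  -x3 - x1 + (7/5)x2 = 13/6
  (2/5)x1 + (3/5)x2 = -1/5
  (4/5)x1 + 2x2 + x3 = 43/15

Row-reduce the augmented matrix:
R1 ← R1 / (-1).
R2 ← R2 − 2/5·R1.
R3 ← R3 − 4/5·R1.
R2 ← R2 / (29/25).
R1 ← R1 + 7/5·R2.
R3 ← R3 − 78/25·R2.
R3 ← R3 / (37/29).
R1 ← R1 − 15/29·R3.
R2 ← R2 + 10/29·R3.
Reading off the reduced rows gives x1 = -5/2, x2 = 4/3, x3 = 11/5.

x1 = -5/2, x2 = 4/3, x3 = 11/5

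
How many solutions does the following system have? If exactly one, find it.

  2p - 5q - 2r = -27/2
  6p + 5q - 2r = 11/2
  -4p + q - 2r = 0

Row-reduce the augmented matrix:
R1 ← R1 / (2).
R2 ← R2 − 6·R1.
R3 ← R3 + 4·R1.
R2 ← R2 / (20).
R1 ← R1 + 5/2·R2.
R3 ← R3 + 9·R2.
R3 ← R3 / (-21/5).
R1 ← R1 + 1/2·R3.
R2 ← R2 − 1/5·R3.
Reading off the reduced rows gives p = -1/4, q = 2, r = 3/2.

p = -1/4, q = 2, r = 3/2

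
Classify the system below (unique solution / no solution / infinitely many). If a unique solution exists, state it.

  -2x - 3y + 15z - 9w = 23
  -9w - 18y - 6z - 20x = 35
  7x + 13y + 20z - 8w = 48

infinitely many solutions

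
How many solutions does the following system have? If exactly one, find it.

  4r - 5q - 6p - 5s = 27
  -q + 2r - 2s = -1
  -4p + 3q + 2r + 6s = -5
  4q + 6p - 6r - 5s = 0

p = -4, q = -1, r = -3, s = -2

Row-reduce the augmented matrix:
R1 ← R1 / (-6).
R3 ← R3 + 4·R1.
R4 ← R4 − 6·R1.
R2 ← R2 / (-1).
R1 ← R1 − 5/6·R2.
R3 ← R3 − 19/3·R2.
R4 ← R4 + 1·R2.
R3 ← R3 / (12).
R1 ← R1 − 1·R3.
R2 ← R2 + 2·R3.
R4 ← R4 + 4·R3.
R4 ← R4 / (-82/9).
R1 ← R1 + 5/9·R4.
R2 ← R2 − 13/9·R4.
R3 ← R3 + 5/18·R4.
Reading off the reduced rows gives p = -4, q = -1, r = -3, s = -2.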